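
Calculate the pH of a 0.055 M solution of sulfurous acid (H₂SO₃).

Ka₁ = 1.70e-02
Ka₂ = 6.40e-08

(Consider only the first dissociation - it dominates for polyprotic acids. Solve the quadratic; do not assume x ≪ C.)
pH = 1.63

x² + Ka₁·x − Ka₁·C = 0 with Ka₁ = 1.70e-02, C = 0.055.
x = (−Ka₁ + √(Ka₁² + 4·Ka₁·C))/2 = 2.3237e-02 M, so pH = 1.63.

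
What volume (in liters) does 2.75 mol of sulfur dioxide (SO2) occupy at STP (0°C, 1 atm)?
At STP, 1 mol of gas occupies 22.4 L
Volume = 2.75 mol × 22.4 L/mol = 61.60 L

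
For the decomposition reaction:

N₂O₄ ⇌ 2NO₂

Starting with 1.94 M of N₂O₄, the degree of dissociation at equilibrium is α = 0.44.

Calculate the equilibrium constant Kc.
K_c = 2.6827

x = α·[A]₀ = 0.44 × 1.94 = 0.8536 M dissociated.
At eq: [N₂O₄] = 1.94 − 0.8536 = 1.086 M; [NO₂] = 2x = 1.707 M.
Kc = [NO₂]²/[N₂O₄] = (1.707)²/1.086 = 2.683.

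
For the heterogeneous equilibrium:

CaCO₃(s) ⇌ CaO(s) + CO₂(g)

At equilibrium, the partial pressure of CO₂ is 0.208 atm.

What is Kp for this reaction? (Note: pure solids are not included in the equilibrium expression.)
K_p = 0.208

Solids (CaCO₃, CaO) have activity 1 and are excluded.
Kp = P(CO₂) = 0.208.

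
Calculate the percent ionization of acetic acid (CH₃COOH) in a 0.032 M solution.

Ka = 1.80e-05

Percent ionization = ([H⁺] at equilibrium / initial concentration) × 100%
Percent ionization = 2.34%

Let x = [H⁺]. Ka = x²/(C - x) ⇒ x² + (1.80e-05)x - (1.80e-05)(0.032) = 0. x = 7.5000e-04. Percent = (7.5000e-04/0.032) × 100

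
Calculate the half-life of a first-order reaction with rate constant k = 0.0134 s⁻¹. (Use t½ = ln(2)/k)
51.73 s

t½ = ln(2)/k = 0.6931/0.0134 = 51.73 s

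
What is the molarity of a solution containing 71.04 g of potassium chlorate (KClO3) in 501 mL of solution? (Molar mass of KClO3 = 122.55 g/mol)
Moles of KClO3 = 71.04 g ÷ 122.55 g/mol = 0.579682 mol
Volume = 501 mL = 0.501 L
Molarity = 0.579682 mol ÷ 0.501 L = 1.157 M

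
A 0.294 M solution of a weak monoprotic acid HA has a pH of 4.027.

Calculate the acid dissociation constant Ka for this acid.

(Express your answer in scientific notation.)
K_a = 3.00e-08

[H⁺] = 10^(−pH) = 10^(−4.027) = 9.397e-05 M. For HA ⇌ H⁺ + A⁻, Ka = x²/(C − x) = (9.397e-05)²/(0.294 − 9.397e-05) = 3.00e-08.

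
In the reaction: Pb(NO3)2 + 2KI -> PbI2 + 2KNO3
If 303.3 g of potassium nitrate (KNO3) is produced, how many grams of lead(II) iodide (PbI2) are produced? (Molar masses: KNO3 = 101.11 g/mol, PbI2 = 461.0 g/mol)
Moles of KNO3 = 303.3 g ÷ 101.11 g/mol = 2.9997 mol
Mole ratio: 1 mol PbI2 / 2 mol KNO3
Moles of PbI2 = 2.9997 × (1/2) = 1.49985 mol
Mass of PbI2 = 1.49985 mol × 461.0 g/mol = 691.4 g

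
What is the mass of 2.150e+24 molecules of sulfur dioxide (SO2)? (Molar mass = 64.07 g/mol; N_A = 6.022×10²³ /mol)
Moles = 2.150e+24 ÷ 6.022×10²³ = 3.57024 mol
Mass = 3.57024 mol × 64.07 g/mol = 228.7 g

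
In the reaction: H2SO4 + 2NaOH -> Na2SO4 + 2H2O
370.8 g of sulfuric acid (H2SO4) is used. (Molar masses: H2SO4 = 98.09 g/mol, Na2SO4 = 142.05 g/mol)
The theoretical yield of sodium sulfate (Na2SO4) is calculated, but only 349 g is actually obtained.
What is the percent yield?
Moles of H2SO4 = 370.8 g ÷ 98.09 g/mol = 3.7802 mol
Mole ratio: 1 mol Na2SO4 / 1 mol H2SO4
Moles of Na2SO4 = 3.7802 × (1/1) = 3.7802 mol
Theoretical yield = 3.7802 mol × 142.05 g/mol = 536.98 g
Actual yield = 349 g
Percent yield = (349 / 536.98) × 100% = 65.0%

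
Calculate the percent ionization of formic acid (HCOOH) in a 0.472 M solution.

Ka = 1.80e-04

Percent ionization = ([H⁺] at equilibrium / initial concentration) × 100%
Percent ionization = 1.93%

Let x = [H⁺]. Ka = x²/(C - x) ⇒ x² + (1.80e-04)x - (1.80e-04)(0.472) = 0. x = 9.1278e-03. Percent = (9.1278e-03/0.472) × 100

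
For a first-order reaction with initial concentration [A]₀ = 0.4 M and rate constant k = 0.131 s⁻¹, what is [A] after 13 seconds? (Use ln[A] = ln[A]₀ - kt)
0.0729 M

ln[A] = ln[A]₀ - k·t = ln(0.4) - (0.131)·(13) = -0.9163 - 1.7030 = -2.6193
[A] = e^(-2.6193) = 0.0729 M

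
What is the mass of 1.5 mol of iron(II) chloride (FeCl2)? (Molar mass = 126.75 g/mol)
Mass = 1.5 mol × 126.75 g/mol = 190.1 g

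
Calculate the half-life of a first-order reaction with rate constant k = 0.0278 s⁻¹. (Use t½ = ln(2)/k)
24.93 s

t½ = ln(2)/k = 0.6931/0.0278 = 24.93 s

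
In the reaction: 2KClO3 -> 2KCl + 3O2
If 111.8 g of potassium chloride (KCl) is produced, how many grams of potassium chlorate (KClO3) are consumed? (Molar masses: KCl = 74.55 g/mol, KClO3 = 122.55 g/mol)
Moles of KCl = 111.8 g ÷ 74.55 g/mol = 1.49966 mol
Mole ratio: 2 mol KClO3 / 2 mol KCl
Moles of KClO3 = 1.49966 × (2/2) = 1.49966 mol
Mass of KClO3 = 1.49966 mol × 122.55 g/mol = 183.8 g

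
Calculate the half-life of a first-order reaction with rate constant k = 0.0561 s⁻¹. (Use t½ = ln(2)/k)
12.36 s

t½ = ln(2)/k = 0.6931/0.0561 = 12.36 s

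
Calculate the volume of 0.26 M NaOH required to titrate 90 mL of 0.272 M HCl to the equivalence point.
V_{base} = 94.2 mL

At equivalence: moles acid = moles base.
moles HCl = 0.272 M × 0.09 L = 0.02448 mol
V_NaOH = 0.02448 mol ÷ 0.26 M = 0.09415 L = 94.2 mL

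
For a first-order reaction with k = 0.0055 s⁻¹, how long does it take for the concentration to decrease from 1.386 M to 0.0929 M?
491.39 s

From ln[A] = ln[A]₀ - k·t: t = ln([A]₀/[A])/k = ln(1.386/0.0929)/0.0055 = ln(14.9193)/0.0055 = 2.7027/0.0055 = 491.39 s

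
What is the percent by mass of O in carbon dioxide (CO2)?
Mass of O in formula = 16.0 × 2 = 32 g/mol
Molar mass = 44.01 g/mol
% O = (32/44.01) × 100% = 72.71%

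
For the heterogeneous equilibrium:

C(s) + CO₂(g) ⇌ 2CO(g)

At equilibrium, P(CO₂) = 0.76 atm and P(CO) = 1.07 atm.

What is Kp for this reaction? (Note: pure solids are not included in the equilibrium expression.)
K_p = 1.506

Solid C is excluded.
Kp = P(CO)²/P(CO₂) = (1.07)²/0.76 = 1.145/0.76 = 1.506.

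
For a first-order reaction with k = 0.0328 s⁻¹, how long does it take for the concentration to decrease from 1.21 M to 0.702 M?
16.60 s

From ln[A] = ln[A]₀ - k·t: t = ln([A]₀/[A])/k = ln(1.21/0.702)/0.0328 = ln(1.7236)/0.0328 = 0.5444/0.0328 = 16.60 s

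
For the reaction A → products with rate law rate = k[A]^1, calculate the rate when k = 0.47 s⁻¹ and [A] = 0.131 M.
0.06157 M/s

rate = k·[A]^1 = 0.47·(0.131)^1 = 0.47·0.131 = 0.06157 M/s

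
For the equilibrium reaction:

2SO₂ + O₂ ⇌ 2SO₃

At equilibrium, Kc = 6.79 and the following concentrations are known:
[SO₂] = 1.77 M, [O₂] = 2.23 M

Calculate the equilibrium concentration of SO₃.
[SO₃] = 6.8875 M

Kc = ([SO₃]^2) / ([SO₂]^2 × [O₂]) = 6.79
[SO₃]^2 = Kc · (reactant terms)/(other product terms) = 6.79 · 6.9864 / 1 = 47.437
[SO₃] = (47.437)^(1/2) = 6.8875 M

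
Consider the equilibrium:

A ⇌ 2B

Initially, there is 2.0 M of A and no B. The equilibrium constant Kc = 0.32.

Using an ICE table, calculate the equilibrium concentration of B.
[B] = 0.724 M

ICE: [A] = 2.0 − x, [B] = 2x.
Kc = (2x)²/(2.0 − x) = 0.32 ⇒ 4x² + 0.32x − 0.64 = 0.
x = (−0.32 + √(0.32² + 4·4·0.64))/(2·4) = (−0.32 + √10.342)/8 = 0.362.
[B] = 2x = 0.724 M.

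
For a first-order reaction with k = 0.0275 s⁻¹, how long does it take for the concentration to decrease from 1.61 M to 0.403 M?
50.37 s

From ln[A] = ln[A]₀ - k·t: t = ln([A]₀/[A])/k = ln(1.61/0.403)/0.0275 = ln(3.9950)/0.0275 = 1.3851/0.0275 = 50.37 s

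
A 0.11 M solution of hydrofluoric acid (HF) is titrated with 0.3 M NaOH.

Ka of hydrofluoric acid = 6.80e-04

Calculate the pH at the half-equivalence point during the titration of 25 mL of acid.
pH = pKa = 3.17

At the half-equivalence point, [HA] = [A⁻], so by Henderson–Hasselbalch pH = pKa + log(1) = pKa.
pKa = −log(6.80e-04) = 3.17.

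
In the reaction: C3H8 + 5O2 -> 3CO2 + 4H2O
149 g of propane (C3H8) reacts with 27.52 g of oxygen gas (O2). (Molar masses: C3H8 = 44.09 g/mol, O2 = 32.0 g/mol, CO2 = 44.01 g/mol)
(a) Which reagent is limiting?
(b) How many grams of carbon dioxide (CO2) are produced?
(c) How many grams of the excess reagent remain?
(a) O2, (b) 22.71 g, (c) 141.4 g

Moles of C3H8 = 149 g ÷ 44.09 g/mol = 3.37945 mol
Moles of O2 = 27.52 g ÷ 32.0 g/mol = 0.86 mol
Moles ÷ coefficient: C3H8: 3.37945/1 = 3.379, O2: 0.86/5 = 0.172
(a) O2 has the smaller value, so O2 is the limiting reagent.
(b) Moles of CO2 = 0.86 mol O2 × (3/5) = 0.516 mol; mass = 0.516 mol × 44.01 g/mol = 22.71 g
(c) C3H8 consumed = 0.86 × (1/5) = 0.172 mol; remaining = 3.37945 − 0.172 = 3.20745 mol; mass = 3.20745 mol × 44.09 g/mol = 141.4 g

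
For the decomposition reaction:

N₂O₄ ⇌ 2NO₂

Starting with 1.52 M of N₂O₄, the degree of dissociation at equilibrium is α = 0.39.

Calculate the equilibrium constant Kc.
K_c = 1.5160

x = α·[A]₀ = 0.39 × 1.52 = 0.5928 M dissociated.
At eq: [N₂O₄] = 1.52 − 0.5928 = 0.9272 M; [NO₂] = 2x = 1.186 M.
Kc = [NO₂]²/[N₂O₄] = (1.186)²/0.9272 = 1.516.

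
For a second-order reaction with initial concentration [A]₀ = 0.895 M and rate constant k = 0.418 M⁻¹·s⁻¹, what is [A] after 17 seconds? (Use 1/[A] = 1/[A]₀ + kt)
0.1216 M

1/[A] = 1/[A]₀ + k·t = 1/0.895 + (0.418)·(17) = 1.1173 + 7.1060 = 8.2233
[A] = 1/8.2233 = 0.1216 M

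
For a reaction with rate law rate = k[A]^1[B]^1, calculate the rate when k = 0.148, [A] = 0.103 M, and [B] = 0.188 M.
0.002866 M/s

rate = k·[A]^1·[B]^1 = 0.148·(0.103)^1·(0.188)^1 = 0.148·0.103·0.188 = 0.002866 M/s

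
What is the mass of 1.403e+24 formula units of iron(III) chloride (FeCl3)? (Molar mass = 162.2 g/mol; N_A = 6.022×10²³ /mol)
Moles = 1.403e+24 ÷ 6.022×10²³ = 2.32979 mol
Mass = 2.32979 mol × 162.2 g/mol = 377.9 g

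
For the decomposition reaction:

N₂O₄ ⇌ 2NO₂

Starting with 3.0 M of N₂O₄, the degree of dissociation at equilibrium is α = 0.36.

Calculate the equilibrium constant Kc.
K_c = 2.4300

x = α·[A]₀ = 0.36 × 3.0 = 1.08 M dissociated.
At eq: [N₂O₄] = 3.0 − 1.08 = 1.92 M; [NO₂] = 2x = 2.16 M.
Kc = [NO₂]²/[N₂O₄] = (2.16)²/1.92 = 2.43.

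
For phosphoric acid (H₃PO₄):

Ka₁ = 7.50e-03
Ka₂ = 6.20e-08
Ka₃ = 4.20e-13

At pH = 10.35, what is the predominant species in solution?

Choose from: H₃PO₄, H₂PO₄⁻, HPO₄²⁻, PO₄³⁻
HPO₄²⁻

pKa1 = 2.12, pKa2 = 7.21, pKa3 = 12.38. Each pKa is the crossover between adjacent species; pH = 10.35 lies in the region where HPO₄²⁻ predominates.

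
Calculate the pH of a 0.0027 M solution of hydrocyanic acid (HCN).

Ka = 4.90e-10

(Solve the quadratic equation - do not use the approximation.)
pH = 5.94

x² + Ka×x - Ka×C = 0. Using quadratic formula: [H⁺] = 1.1500e-06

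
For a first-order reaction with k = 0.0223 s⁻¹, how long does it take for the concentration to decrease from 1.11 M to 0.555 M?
31.08 s

From ln[A] = ln[A]₀ - k·t: t = ln([A]₀/[A])/k = ln(1.11/0.555)/0.0223 = ln(2.0000)/0.0223 = 0.6931/0.0223 = 31.08 s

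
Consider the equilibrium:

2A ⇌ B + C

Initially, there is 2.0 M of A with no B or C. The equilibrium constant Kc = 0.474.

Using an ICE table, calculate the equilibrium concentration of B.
[B] = 0.579 M

ICE: [A] = 2.0 − 2x, [B] = [C] = x.
Kc = x²/(2.0 − 2x)² = 0.474 ⇒ √Kc = x/(2.0 − 2x).
x = √0.474·2.0/(1 + 2√0.474) = 0.68848·2.0/2.377 = 0.57929.
[B] = x = 0.579 M.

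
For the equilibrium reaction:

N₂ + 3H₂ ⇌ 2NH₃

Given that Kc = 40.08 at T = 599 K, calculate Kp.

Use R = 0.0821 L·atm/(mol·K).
K_p = 0.0166

Δn = (moles gaseous products) − (moles gaseous reactants) = -2
T = 599 K; RT = 0.0821 × 599 = 49.1779
Kp = Kc·(RT)^Δn = 40.08 × (49.1779)^-2 = 40.08 × 0.000413485 = 0.0166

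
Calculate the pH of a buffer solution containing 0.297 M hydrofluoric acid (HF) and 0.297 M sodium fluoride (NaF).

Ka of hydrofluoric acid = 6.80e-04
pH = 3.17

pKa = -log(6.80e-04) = 3.17. pH = pKa + log([A⁻]/[HA]) = 3.17 + log(0.297/0.297)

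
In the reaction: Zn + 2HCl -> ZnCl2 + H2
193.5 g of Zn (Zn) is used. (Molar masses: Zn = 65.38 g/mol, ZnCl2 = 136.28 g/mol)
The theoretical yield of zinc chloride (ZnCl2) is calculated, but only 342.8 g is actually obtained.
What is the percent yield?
Moles of Zn = 193.5 g ÷ 65.38 g/mol = 2.95962 mol
Mole ratio: 1 mol ZnCl2 / 1 mol Zn
Moles of ZnCl2 = 2.95962 × (1/1) = 2.95962 mol
Theoretical yield = 2.95962 mol × 136.28 g/mol = 403.34 g
Actual yield = 342.8 g
Percent yield = (342.8 / 403.34) × 100% = 85.0%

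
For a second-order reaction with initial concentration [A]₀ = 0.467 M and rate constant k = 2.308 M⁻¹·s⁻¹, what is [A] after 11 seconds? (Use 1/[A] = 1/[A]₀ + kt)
0.0363 M

1/[A] = 1/[A]₀ + k·t = 1/0.467 + (2.308)·(11) = 2.1413 + 25.3880 = 27.5293
[A] = 1/27.5293 = 0.0363 M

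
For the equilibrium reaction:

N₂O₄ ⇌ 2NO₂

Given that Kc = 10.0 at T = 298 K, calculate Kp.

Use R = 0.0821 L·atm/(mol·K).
K_p = 244.6580

Δn = (moles gaseous products) − (moles gaseous reactants) = 1
T = 298 K; RT = 0.0821 × 298 = 24.4658
Kp = Kc·(RT)^Δn = 10.0 × (24.4658)^1 = 10.0 × 24.4658 = 244.6580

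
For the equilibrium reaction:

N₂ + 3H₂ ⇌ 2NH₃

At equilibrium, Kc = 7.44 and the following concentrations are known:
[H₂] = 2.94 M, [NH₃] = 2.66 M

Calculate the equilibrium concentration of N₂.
[N₂] = 0.0374 M

Kc = ([NH₃]^2) / ([N₂] × [H₂]^3) = 7.44
[N₂]^1 = (product terms)/(Kc · other reactant terms) = 7.0756 / (7.44 · 25.412) = 0.037424
[N₂] = 0.0374 M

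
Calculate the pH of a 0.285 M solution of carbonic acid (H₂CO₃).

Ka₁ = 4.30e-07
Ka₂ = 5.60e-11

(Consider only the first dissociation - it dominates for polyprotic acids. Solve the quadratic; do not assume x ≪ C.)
pH = 3.46

x² + Ka₁·x − Ka₁·C = 0 with Ka₁ = 4.30e-07, C = 0.285.
x = (−Ka₁ + √(Ka₁² + 4·Ka₁·C))/2 = 3.4986e-04 M, so pH = 3.46.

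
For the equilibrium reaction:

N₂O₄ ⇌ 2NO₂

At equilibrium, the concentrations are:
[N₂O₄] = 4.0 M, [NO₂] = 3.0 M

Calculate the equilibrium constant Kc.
K_c = 2.2500

Kc = ([NO₂]^2) / ([N₂O₄])
   = ((3.0)^2) / ((4.0))
   = 9 / 4 = 2.2500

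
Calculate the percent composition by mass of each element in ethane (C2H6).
C: 79.88%, H: 20.11%

Molar mass of C2H6 = 30.07 g/mol
% C = (2 × 12.01) / 30.07 × 100% = 24.02 / 30.07 × 100% = 79.88%
% H = (6 × 1.008) / 30.07 × 100% = 6.048 / 30.07 × 100% = 20.11%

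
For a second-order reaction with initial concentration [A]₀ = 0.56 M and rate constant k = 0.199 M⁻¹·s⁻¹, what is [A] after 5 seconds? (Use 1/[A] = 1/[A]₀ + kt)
0.3596 M

1/[A] = 1/[A]₀ + k·t = 1/0.56 + (0.199)·(5) = 1.7857 + 0.9950 = 2.7807
[A] = 1/2.7807 = 0.3596 M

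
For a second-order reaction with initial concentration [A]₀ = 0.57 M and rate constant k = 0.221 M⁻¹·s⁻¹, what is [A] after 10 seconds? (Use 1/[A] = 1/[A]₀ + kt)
0.2522 M

1/[A] = 1/[A]₀ + k·t = 1/0.57 + (0.221)·(10) = 1.7544 + 2.2100 = 3.9644
[A] = 1/3.9644 = 0.2522 M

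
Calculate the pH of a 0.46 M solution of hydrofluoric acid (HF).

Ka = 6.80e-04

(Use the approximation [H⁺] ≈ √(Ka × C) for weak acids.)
pH = 1.75

[H⁺] = √(Ka × C) = √(6.80e-04 × 0.46) = 1.7686e-02. pH = -log(1.7686e-02)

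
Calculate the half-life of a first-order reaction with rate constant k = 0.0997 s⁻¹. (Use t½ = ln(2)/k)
6.95 s

t½ = ln(2)/k = 0.6931/0.0997 = 6.95 s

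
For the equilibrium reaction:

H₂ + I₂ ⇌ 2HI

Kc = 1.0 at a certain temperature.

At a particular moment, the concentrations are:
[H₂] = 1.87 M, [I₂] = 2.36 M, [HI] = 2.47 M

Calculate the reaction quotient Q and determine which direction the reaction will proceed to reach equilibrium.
Q = 1.382, Q > K, reaction proceeds reverse (toward reactants)

Q = ([HI]^2) / ([H₂] × [I₂])
  = ((2.47)^2) / ((1.87)·(2.36)) = 6.1009/4.4132 = 1.382
Since Q = 1.382 > Kc = 1.0, the reaction proceeds reverse (toward reactants) to reach equilibrium.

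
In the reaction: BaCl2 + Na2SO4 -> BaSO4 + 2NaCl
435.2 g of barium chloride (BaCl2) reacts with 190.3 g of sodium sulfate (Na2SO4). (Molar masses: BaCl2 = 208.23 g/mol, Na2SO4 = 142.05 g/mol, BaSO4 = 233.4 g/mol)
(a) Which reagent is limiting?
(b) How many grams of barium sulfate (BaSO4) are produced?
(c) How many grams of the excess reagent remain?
(a) Na2SO4, (b) 312.7 g, (c) 156.2 g

Moles of BaCl2 = 435.2 g ÷ 208.23 g/mol = 2.09 mol
Moles of Na2SO4 = 190.3 g ÷ 142.05 g/mol = 1.33967 mol
Moles ÷ coefficient: BaCl2: 2.09/1 = 2.09, Na2SO4: 1.33967/1 = 1.34
(a) Na2SO4 has the smaller value, so Na2SO4 is the limiting reagent.
(b) Moles of BaSO4 = 1.33967 mol Na2SO4 × (1/1) = 1.33967 mol; mass = 1.33967 mol × 233.4 g/mol = 312.7 g
(c) BaCl2 consumed = 1.33967 × (1/1) = 1.33967 mol; remaining = 2.09 − 1.33967 = 0.750328 mol; mass = 0.750328 mol × 208.23 g/mol = 156.2 g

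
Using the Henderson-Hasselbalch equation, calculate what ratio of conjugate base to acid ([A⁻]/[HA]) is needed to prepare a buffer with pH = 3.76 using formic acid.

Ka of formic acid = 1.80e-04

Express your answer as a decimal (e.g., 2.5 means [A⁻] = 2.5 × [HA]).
[A⁻]/[HA] = 1.036

pKa = −log(1.80e-04) = 3.7447. pH = pKa + log([A⁻]/[HA]). 3.76 = 3.7447 + log(ratio). log(ratio) = 3.76 − 3.7447 = 0.0153. ratio = 10^(0.0153) = 1.036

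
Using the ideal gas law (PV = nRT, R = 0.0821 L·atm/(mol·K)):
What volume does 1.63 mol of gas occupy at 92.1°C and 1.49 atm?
T = 92.1°C + 273.15 = 365.25 K
V = nRT/P = (1.63 × 0.0821 × 365.25) / 1.49
V = 32.80 L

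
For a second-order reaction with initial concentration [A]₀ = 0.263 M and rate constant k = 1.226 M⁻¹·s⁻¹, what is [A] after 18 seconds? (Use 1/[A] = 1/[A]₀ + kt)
0.0387 M

1/[A] = 1/[A]₀ + k·t = 1/0.263 + (1.226)·(18) = 3.8023 + 22.0680 = 25.8703
[A] = 1/25.8703 = 0.0387 M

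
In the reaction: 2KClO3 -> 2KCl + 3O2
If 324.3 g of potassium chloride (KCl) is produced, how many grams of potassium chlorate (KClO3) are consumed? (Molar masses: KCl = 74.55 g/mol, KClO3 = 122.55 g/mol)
Moles of KCl = 324.3 g ÷ 74.55 g/mol = 4.3501 mol
Mole ratio: 2 mol KClO3 / 2 mol KCl
Moles of KClO3 = 4.3501 × (2/2) = 4.3501 mol
Mass of KClO3 = 4.3501 mol × 122.55 g/mol = 533.1 g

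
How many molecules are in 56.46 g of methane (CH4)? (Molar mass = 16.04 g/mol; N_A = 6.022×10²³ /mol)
Moles = 56.46 g ÷ 16.04 g/mol = 3.51995 mol
Molecules = 3.51995 mol × 6.022×10²³ /mol = 2.120e+24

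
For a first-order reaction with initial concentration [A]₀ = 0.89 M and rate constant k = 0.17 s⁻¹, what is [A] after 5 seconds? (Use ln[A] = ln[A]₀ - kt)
0.3804 M

ln[A] = ln[A]₀ - k·t = ln(0.89) - (0.17)·(5) = -0.1165 - 0.8500 = -0.9665
[A] = e^(-0.9665) = 0.3804 M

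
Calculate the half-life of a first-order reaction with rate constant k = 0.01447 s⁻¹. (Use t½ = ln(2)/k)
47.90 s

t½ = ln(2)/k = 0.6931/0.01447 = 47.90 s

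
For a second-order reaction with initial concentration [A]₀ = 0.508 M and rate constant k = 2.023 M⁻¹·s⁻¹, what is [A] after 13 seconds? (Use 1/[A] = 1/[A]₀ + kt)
0.0354 M

1/[A] = 1/[A]₀ + k·t = 1/0.508 + (2.023)·(13) = 1.9685 + 26.2990 = 28.2675
[A] = 1/28.2675 = 0.0354 M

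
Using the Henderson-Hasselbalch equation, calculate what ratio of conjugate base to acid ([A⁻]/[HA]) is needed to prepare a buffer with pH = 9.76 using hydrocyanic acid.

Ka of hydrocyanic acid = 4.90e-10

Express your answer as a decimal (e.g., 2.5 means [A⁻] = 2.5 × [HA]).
[A⁻]/[HA] = 2.820

pKa = −log(4.90e-10) = 9.3098. pH = pKa + log([A⁻]/[HA]). 9.76 = 9.3098 + log(ratio). log(ratio) = 9.76 − 9.3098 = 0.4502. ratio = 10^(0.4502) = 2.820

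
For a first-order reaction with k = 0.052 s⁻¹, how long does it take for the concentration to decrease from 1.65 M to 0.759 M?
14.93 s

From ln[A] = ln[A]₀ - k·t: t = ln([A]₀/[A])/k = ln(1.65/0.759)/0.052 = ln(2.1739)/0.052 = 0.7765/0.052 = 14.93 s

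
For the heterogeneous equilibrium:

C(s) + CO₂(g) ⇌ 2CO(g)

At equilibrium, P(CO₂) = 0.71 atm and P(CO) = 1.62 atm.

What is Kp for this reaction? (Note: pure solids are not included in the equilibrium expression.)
K_p = 3.696

Solid C is excluded.
Kp = P(CO)²/P(CO₂) = (1.62)²/0.71 = 2.624/0.71 = 3.696.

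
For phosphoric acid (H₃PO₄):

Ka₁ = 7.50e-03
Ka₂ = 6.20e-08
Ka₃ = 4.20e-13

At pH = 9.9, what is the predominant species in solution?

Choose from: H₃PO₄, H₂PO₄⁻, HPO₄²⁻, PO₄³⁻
HPO₄²⁻

pKa1 = 2.12, pKa2 = 7.21, pKa3 = 12.38. Each pKa is the crossover between adjacent species; pH = 9.9 lies in the region where HPO₄²⁻ predominates.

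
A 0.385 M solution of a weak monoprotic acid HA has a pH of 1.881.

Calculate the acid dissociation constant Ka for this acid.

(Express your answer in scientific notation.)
K_a = 4.65e-04

[H⁺] = 10^(−pH) = 10^(−1.881) = 1.315e-02 M. For HA ⇌ H⁺ + A⁻, Ka = x²/(C − x) = (1.315e-02)²/(0.385 − 1.315e-02) = 4.65e-04.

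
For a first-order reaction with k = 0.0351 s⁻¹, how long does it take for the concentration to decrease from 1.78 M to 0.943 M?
18.10 s

From ln[A] = ln[A]₀ - k·t: t = ln([A]₀/[A])/k = ln(1.78/0.943)/0.0351 = ln(1.8876)/0.0351 = 0.6353/0.0351 = 18.10 s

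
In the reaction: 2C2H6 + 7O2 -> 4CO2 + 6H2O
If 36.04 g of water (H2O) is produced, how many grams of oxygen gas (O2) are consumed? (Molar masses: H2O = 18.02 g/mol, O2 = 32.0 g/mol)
Moles of H2O = 36.04 g ÷ 18.02 g/mol = 2 mol
Mole ratio: 7 mol O2 / 6 mol H2O
Moles of O2 = 2 × (7/6) = 2.33333 mol
Mass of O2 = 2.33333 mol × 32.0 g/mol = 74.67 g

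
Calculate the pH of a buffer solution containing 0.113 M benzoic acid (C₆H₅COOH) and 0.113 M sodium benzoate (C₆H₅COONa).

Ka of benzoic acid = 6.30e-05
pH = 4.20

pKa = -log(6.30e-05) = 4.20. pH = pKa + log([A⁻]/[HA]) = 4.20 + log(0.113/0.113)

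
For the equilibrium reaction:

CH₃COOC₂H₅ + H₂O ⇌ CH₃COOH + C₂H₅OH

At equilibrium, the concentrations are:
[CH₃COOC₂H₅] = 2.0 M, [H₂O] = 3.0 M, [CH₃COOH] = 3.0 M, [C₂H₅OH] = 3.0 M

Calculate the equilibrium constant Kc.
K_c = 1.5000

Kc = ([CH₃COOH] × [C₂H₅OH]) / ([CH₃COOC₂H₅] × [H₂O])
   = ((3.0)·(3.0)) / ((2.0)·(3.0))
   = 9 / 6 = 1.5000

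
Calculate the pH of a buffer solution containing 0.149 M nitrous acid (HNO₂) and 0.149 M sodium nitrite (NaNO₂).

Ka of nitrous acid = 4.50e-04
pH = 3.35

pKa = -log(4.50e-04) = 3.35. pH = pKa + log([A⁻]/[HA]) = 3.35 + log(0.149/0.149)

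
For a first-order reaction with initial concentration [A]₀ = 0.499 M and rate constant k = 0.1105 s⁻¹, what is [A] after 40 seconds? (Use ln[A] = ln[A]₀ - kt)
0.0060 M

ln[A] = ln[A]₀ - k·t = ln(0.499) - (0.1105)·(40) = -0.6951 - 4.4200 = -5.1151
[A] = e^(-5.1151) = 0.0060 M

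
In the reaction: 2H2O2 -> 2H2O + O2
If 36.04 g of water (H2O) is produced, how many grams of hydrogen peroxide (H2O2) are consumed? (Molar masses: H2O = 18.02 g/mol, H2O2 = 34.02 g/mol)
Moles of H2O = 36.04 g ÷ 18.02 g/mol = 2 mol
Mole ratio: 2 mol H2O2 / 2 mol H2O
Moles of H2O2 = 2 × (2/2) = 2 mol
Mass of H2O2 = 2 mol × 34.02 g/mol = 68.04 g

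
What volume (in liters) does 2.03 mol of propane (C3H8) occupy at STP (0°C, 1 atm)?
At STP, 1 mol of gas occupies 22.4 L
Volume = 2.03 mol × 22.4 L/mol = 45.47 L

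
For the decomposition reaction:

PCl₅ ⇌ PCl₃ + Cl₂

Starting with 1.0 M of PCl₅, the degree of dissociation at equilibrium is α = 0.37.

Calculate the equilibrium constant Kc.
K_c = 0.2173

x = α·[A]₀ = 0.37 × 1.0 = 0.37 M dissociated.
At eq: [PCl₅] = 1.0 − 0.37 = 0.63 M; [PCl₃] = [Cl₂] = x = 0.37 M.
Kc = [PCl₃][Cl₂]/[PCl₅] = (0.37)²/0.63 = 0.2173.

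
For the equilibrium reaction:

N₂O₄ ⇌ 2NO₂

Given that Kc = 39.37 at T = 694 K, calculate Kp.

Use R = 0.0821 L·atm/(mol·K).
K_p = 2.24e+03

Δn = (moles gaseous products) − (moles gaseous reactants) = 1
T = 694 K; RT = 0.0821 × 694 = 56.9774
Kp = Kc·(RT)^Δn = 39.37 × (56.9774)^1 = 39.37 × 56.9774 = 2.24e+03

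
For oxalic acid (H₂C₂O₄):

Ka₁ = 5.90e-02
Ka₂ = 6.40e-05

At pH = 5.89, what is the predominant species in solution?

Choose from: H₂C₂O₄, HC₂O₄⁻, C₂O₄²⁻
C₂O₄²⁻

pKa1 = 1.23, pKa2 = 4.19. Each pKa is the crossover between adjacent species; pH = 5.89 lies in the region where C₂O₄²⁻ predominates.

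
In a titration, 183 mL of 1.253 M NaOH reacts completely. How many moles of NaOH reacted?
Moles = Molarity × Volume (L)
Moles = 1.253 M × 0.183 L = 0.2293 mol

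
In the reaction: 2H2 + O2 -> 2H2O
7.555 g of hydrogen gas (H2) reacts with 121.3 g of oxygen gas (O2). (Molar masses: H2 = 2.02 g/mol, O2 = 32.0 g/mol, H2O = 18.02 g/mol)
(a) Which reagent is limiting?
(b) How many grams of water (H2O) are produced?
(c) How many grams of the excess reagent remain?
(a) H2, (b) 67.4 g, (c) 61.46 g

Moles of H2 = 7.555 g ÷ 2.02 g/mol = 3.7401 mol
Moles of O2 = 121.3 g ÷ 32.0 g/mol = 3.79062 mol
Moles ÷ coefficient: H2: 3.7401/2 = 1.87, O2: 3.79062/1 = 3.791
(a) H2 has the smaller value, so H2 is the limiting reagent.
(b) Moles of H2O = 3.7401 mol H2 × (2/2) = 3.7401 mol; mass = 3.7401 mol × 18.02 g/mol = 67.4 g
(c) O2 consumed = 3.7401 × (1/2) = 1.87005 mol; remaining = 3.79062 − 1.87005 = 1.92058 mol; mass = 1.92058 mol × 32.0 g/mol = 61.46 g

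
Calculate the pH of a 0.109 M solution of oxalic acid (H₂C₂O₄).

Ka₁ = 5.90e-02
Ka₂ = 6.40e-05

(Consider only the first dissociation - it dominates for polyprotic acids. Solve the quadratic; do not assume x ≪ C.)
pH = 1.25

x² + Ka₁·x − Ka₁·C = 0 with Ka₁ = 5.90e-02, C = 0.109.
x = (−Ka₁ + √(Ka₁² + 4·Ka₁·C))/2 = 5.5947e-02 M, so pH = 1.25.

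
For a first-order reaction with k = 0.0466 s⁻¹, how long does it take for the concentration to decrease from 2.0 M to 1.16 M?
11.69 s

From ln[A] = ln[A]₀ - k·t: t = ln([A]₀/[A])/k = ln(2.0/1.16)/0.0466 = ln(1.7241)/0.0466 = 0.5447/0.0466 = 11.69 s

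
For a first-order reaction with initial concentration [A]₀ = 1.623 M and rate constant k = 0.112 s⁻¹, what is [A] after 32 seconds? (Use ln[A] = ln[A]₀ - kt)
0.0451 M

ln[A] = ln[A]₀ - k·t = ln(1.623) - (0.112)·(32) = 0.4843 - 3.5840 = -3.0997
[A] = e^(-3.0997) = 0.0451 M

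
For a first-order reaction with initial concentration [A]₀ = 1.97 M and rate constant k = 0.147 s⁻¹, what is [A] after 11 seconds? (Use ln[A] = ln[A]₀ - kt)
0.3910 M

ln[A] = ln[A]₀ - k·t = ln(1.97) - (0.147)·(11) = 0.6780 - 1.6170 = -0.9390
[A] = e^(-0.9390) = 0.3910 M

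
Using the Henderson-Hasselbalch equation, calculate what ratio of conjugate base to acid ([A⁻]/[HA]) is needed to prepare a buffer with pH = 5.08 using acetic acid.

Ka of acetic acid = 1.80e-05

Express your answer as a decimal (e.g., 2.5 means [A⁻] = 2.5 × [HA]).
[A⁻]/[HA] = 2.164

pKa = −log(1.80e-05) = 4.7447. pH = pKa + log([A⁻]/[HA]). 5.08 = 4.7447 + log(ratio). log(ratio) = 5.08 − 4.7447 = 0.3353. ratio = 10^(0.3353) = 2.164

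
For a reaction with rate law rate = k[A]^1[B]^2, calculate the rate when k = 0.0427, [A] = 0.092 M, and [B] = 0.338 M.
0.0004488 M/s

rate = k·[A]^1·[B]^2 = 0.0427·(0.092)^1·(0.338)^2 = 0.0427·0.092·0.114244 = 0.0004488 M/s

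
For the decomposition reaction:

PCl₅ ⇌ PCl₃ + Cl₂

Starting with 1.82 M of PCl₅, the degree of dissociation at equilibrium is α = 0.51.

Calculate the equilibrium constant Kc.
K_c = 0.9661

x = α·[A]₀ = 0.51 × 1.82 = 0.9282 M dissociated.
At eq: [PCl₅] = 1.82 − 0.9282 = 0.8918 M; [PCl₃] = [Cl₂] = x = 0.9282 M.
Kc = [PCl₃][Cl₂]/[PCl₅] = (0.9282)²/0.8918 = 0.9661.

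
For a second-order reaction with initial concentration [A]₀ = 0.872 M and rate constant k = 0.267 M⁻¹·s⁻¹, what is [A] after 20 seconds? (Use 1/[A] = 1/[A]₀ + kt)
0.1542 M

1/[A] = 1/[A]₀ + k·t = 1/0.872 + (0.267)·(20) = 1.1468 + 5.3400 = 6.4868
[A] = 1/6.4868 = 0.1542 M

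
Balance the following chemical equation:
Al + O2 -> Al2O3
Balanced equation:
4Al + 3O2 -> 2Al2O3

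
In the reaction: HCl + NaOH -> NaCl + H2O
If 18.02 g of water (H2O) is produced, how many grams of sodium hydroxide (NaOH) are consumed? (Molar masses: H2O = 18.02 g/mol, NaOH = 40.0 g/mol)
Moles of H2O = 18.02 g ÷ 18.02 g/mol = 1 mol
Mole ratio: 1 mol NaOH / 1 mol H2O
Moles of NaOH = 1 × (1/1) = 1 mol
Mass of NaOH = 1 mol × 40.0 g/mol = 40 g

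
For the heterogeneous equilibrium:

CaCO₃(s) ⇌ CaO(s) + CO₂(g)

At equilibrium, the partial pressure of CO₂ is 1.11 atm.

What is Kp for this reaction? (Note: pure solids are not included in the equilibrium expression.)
K_p = 1.11

Solids (CaCO₃, CaO) have activity 1 and are excluded.
Kp = P(CO₂) = 1.11.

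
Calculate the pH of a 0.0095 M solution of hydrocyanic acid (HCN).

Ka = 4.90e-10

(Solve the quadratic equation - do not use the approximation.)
pH = 5.67

x² + Ka×x - Ka×C = 0. Using quadratic formula: [H⁺] = 2.1573e-06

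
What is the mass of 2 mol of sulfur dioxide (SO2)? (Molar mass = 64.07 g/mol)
Mass = 2 mol × 64.07 g/mol = 128.1 g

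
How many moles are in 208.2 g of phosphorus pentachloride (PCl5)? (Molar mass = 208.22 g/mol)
Moles = 208.2 g ÷ 208.22 g/mol = 0.9999 mol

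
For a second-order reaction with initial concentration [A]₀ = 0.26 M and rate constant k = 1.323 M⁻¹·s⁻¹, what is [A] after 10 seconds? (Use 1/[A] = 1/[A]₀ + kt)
0.0586 M

1/[A] = 1/[A]₀ + k·t = 1/0.26 + (1.323)·(10) = 3.8462 + 13.2300 = 17.0762
[A] = 1/17.0762 = 0.0586 M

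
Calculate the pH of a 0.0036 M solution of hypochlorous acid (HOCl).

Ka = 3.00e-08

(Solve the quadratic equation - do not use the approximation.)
pH = 4.98

x² + Ka×x - Ka×C = 0. Using quadratic formula: [H⁺] = 1.0377e-05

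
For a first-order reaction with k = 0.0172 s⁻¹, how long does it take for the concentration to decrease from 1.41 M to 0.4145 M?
71.18 s

From ln[A] = ln[A]₀ - k·t: t = ln([A]₀/[A])/k = ln(1.41/0.4145)/0.0172 = ln(3.4017)/0.0172 = 1.2243/0.0172 = 71.18 s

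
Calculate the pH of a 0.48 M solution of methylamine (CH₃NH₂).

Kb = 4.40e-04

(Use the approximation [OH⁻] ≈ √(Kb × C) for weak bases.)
pH = 12.16

[OH⁻] = √(Kb × C) = √(4.40e-04 × 0.48) = 1.4533e-02. pOH = 1.84, pH = 14 - pOH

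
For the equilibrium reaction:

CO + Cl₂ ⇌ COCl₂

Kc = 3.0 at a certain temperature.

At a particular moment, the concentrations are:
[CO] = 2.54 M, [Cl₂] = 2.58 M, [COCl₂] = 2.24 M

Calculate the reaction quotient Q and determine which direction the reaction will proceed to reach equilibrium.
Q = 0.342, Q < K, reaction proceeds forward (toward products)

Q = ([COCl₂]) / ([CO] × [Cl₂])
  = ((2.24)) / ((2.54)·(2.58)) = 2.24/6.5532 = 0.3418
Since Q = 0.3418 < Kc = 3.0, the reaction proceeds forward (toward products) to reach equilibrium.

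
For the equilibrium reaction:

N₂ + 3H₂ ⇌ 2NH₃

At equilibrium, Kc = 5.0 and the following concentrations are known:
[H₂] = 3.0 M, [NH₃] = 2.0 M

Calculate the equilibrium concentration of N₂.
[N₂] = 0.0296 M

Kc = ([NH₃]^2) / ([N₂] × [H₂]^3) = 5.0
[N₂]^1 = (product terms)/(Kc · other reactant terms) = 4 / (5.0 · 27) = 0.02963
[N₂] = 0.0296 M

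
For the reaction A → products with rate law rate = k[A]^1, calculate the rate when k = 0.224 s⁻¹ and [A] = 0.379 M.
0.0849 M/s

rate = k·[A]^1 = 0.224·(0.379)^1 = 0.224·0.379 = 0.0849 M/s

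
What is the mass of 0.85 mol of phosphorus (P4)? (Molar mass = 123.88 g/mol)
Mass = 0.85 mol × 123.88 g/mol = 105.3 g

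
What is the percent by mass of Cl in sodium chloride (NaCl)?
Mass of Cl in formula = 35.45 × 1 = 35.45 g/mol
Molar mass = 58.44 g/mol
% Cl = (35.45/58.44) × 100% = 60.66%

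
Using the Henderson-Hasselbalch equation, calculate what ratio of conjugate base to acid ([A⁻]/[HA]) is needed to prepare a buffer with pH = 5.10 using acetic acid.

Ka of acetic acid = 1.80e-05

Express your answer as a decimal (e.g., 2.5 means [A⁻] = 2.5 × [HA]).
[A⁻]/[HA] = 2.266

pKa = −log(1.80e-05) = 4.7447. pH = pKa + log([A⁻]/[HA]). 5.10 = 4.7447 + log(ratio). log(ratio) = 5.10 − 4.7447 = 0.3553. ratio = 10^(0.3553) = 2.266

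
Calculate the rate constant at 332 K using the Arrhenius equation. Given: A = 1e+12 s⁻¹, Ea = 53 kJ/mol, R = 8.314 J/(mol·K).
4.58e+03 s⁻¹

k = A·exp(-Ea/(R·T)) = 1e+12·exp(-53000/(8.314·332)) = 1e+12·exp(-19.2012) = 1e+12·4.5818e-09 = 4.58e+03 s⁻¹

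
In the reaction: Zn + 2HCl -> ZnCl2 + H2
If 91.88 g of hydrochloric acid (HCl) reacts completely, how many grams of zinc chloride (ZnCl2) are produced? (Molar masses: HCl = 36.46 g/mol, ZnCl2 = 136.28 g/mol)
Moles of HCl = 91.88 g ÷ 36.46 g/mol = 2.52002 mol
Mole ratio: 1 mol ZnCl2 / 2 mol HCl
Moles of ZnCl2 = 2.52002 × (1/2) = 1.26001 mol
Mass of ZnCl2 = 1.26001 mol × 136.28 g/mol = 171.7 g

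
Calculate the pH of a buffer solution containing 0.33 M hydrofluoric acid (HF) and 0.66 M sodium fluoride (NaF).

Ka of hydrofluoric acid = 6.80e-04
pH = 3.47

pKa = -log(6.80e-04) = 3.17. pH = pKa + log([A⁻]/[HA]) = 3.17 + log(0.66/0.33)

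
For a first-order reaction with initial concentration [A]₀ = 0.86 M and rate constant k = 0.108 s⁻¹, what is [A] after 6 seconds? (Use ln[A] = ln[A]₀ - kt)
0.4499 M

ln[A] = ln[A]₀ - k·t = ln(0.86) - (0.108)·(6) = -0.1508 - 0.6480 = -0.7988
[A] = e^(-0.7988) = 0.4499 M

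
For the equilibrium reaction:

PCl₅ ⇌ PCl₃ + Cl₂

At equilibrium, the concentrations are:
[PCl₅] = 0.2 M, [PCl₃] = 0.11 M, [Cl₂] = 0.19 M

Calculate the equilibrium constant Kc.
K_c = 0.1045

Kc = ([PCl₃] × [Cl₂]) / ([PCl₅])
   = ((0.11)·(0.19)) / ((0.2))
   = 0.0209 / 0.2 = 0.1045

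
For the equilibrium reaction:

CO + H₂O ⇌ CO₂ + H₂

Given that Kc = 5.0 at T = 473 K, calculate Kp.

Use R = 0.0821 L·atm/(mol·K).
K_p = 5.0000

Δn = (moles gaseous products) − (moles gaseous reactants) = 0
T = 473 K; RT = 0.0821 × 473 = 38.8333
Kp = Kc·(RT)^Δn = 5.0 × (38.8333)^0 = 5.0 × 1 = 5.0000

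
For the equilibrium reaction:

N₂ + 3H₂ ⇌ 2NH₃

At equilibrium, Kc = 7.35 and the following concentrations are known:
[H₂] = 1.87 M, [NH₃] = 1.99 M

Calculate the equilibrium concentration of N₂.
[N₂] = 0.0824 M

Kc = ([NH₃]^2) / ([N₂] × [H₂]^3) = 7.35
[N₂]^1 = (product terms)/(Kc · other reactant terms) = 3.9601 / (7.35 · 6.5392) = 0.082394
[N₂] = 0.0824 M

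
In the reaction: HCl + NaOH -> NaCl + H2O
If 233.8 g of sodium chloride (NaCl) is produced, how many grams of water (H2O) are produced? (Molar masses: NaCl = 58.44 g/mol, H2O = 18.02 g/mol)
Moles of NaCl = 233.8 g ÷ 58.44 g/mol = 4.00068 mol
Mole ratio: 1 mol H2O / 1 mol NaCl
Moles of H2O = 4.00068 × (1/1) = 4.00068 mol
Mass of H2O = 4.00068 mol × 18.02 g/mol = 72.09 g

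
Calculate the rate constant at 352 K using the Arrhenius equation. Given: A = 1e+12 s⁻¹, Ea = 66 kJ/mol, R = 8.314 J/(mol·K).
1.61e+02 s⁻¹

k = A·exp(-Ea/(R·T)) = 1e+12·exp(-66000/(8.314·352)) = 1e+12·exp(-22.5523) = 1e+12·1.6057e-10 = 1.61e+02 s⁻¹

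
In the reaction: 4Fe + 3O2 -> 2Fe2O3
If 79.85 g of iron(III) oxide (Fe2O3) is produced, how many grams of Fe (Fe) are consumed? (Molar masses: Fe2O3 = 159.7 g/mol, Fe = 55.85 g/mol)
Moles of Fe2O3 = 79.85 g ÷ 159.7 g/mol = 0.5 mol
Mole ratio: 4 mol Fe / 2 mol Fe2O3
Moles of Fe = 0.5 × (4/2) = 1 mol
Mass of Fe = 1 mol × 55.85 g/mol = 55.85 g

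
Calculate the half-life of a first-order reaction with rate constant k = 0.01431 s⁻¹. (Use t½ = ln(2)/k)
48.44 s

t½ = ln(2)/k = 0.6931/0.01431 = 48.44 s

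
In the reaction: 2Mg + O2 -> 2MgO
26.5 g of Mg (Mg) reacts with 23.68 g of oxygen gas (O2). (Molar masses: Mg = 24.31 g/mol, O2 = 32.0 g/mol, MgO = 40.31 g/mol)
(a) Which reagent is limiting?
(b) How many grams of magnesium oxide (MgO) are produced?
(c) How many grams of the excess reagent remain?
(a) Mg, (b) 43.94 g, (c) 6.239 g

Moles of Mg = 26.5 g ÷ 24.31 g/mol = 1.09009 mol
Moles of O2 = 23.68 g ÷ 32.0 g/mol = 0.74 mol
Moles ÷ coefficient: Mg: 1.09009/2 = 0.545, O2: 0.74/1 = 0.74
(a) Mg has the smaller value, so Mg is the limiting reagent.
(b) Moles of MgO = 1.09009 mol Mg × (2/2) = 1.09009 mol; mass = 1.09009 mol × 40.31 g/mol = 43.94 g
(c) O2 consumed = 1.09009 × (1/2) = 0.545043 mol; remaining = 0.74 − 0.545043 = 0.194957 mol; mass = 0.194957 mol × 32.0 g/mol = 6.239 g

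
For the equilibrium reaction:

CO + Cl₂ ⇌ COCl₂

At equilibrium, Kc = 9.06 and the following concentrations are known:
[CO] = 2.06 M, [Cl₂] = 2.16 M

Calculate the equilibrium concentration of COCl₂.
[COCl₂] = 40.3134 M

Kc = ([COCl₂]) / ([CO] × [Cl₂]) = 9.06
[COCl₂]^1 = Kc · (reactant terms)/(other product terms) = 9.06 · 4.4496 / 1 = 40.313
[COCl₂] = 40.3134 M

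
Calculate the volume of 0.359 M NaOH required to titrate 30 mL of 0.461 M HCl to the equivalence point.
V_{base} = 38.5 mL

At equivalence: moles acid = moles base.
moles HCl = 0.461 M × 0.03 L = 0.01383 mol
V_NaOH = 0.01383 mol ÷ 0.359 M = 0.03852 L = 38.5 mL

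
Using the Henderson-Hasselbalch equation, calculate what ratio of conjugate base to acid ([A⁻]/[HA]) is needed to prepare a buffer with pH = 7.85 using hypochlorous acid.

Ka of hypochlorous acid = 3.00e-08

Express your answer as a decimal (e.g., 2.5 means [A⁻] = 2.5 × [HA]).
[A⁻]/[HA] = 2.124

pKa = −log(3.00e-08) = 7.5229. pH = pKa + log([A⁻]/[HA]). 7.85 = 7.5229 + log(ratio). log(ratio) = 7.85 − 7.5229 = 0.3271. ratio = 10^(0.3271) = 2.124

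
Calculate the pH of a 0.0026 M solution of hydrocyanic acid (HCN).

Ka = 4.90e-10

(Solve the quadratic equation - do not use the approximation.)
pH = 5.95

x² + Ka×x - Ka×C = 0. Using quadratic formula: [H⁺] = 1.1285e-06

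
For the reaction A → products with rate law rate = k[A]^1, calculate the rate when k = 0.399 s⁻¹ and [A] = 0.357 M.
0.1424 M/s

rate = k·[A]^1 = 0.399·(0.357)^1 = 0.399·0.357 = 0.1424 M/s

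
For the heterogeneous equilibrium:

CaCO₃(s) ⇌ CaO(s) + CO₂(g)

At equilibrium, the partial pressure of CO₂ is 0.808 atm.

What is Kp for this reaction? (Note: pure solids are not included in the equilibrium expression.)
K_p = 0.808

Solids (CaCO₃, CaO) have activity 1 and are excluded.
Kp = P(CO₂) = 0.808.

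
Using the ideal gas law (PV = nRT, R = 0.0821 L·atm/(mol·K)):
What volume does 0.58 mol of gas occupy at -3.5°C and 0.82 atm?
T = -3.5°C + 273.15 = 269.65 K
V = nRT/P = (0.58 × 0.0821 × 269.65) / 0.82
V = 15.66 L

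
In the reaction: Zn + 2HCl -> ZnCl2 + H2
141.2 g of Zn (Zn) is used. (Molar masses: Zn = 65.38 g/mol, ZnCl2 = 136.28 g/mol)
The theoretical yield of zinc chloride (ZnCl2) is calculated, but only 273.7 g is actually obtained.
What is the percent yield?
Moles of Zn = 141.2 g ÷ 65.38 g/mol = 2.15968 mol
Mole ratio: 1 mol ZnCl2 / 1 mol Zn
Moles of ZnCl2 = 2.15968 × (1/1) = 2.15968 mol
Theoretical yield = 2.15968 mol × 136.28 g/mol = 294.32 g
Actual yield = 273.7 g
Percent yield = (273.7 / 294.32) × 100% = 93.0%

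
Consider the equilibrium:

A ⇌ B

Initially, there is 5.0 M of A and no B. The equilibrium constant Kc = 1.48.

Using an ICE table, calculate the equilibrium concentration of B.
[B] = 2.984 M

ICE: [A] = 5.0 − x, [B] = x.
Kc = x/(5.0 − x) = 1.48 ⇒ x = 1.48·5.0/(1 + 1.48) = 7.4/2.48 = 2.984.
[B] = x = 2.984 M.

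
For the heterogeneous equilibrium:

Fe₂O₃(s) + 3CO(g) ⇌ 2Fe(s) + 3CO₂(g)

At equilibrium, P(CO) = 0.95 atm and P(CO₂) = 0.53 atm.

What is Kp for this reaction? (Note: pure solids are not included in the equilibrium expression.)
K_p = 0.174

Solids (Fe₂O₃, Fe) are excluded.
Kp = P(CO₂)³/P(CO)³ = (0.53)³/(0.95)³ = 0.1489/0.8574 = 0.174.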